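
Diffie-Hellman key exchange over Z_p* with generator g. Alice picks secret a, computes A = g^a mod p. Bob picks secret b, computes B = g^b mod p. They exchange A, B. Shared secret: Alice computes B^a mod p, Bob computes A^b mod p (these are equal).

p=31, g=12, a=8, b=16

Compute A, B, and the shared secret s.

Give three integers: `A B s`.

A = 12^8 mod 31  (bits of 8 = 1000)
  bit 0 = 1: r = r^2 * 12 mod 31 = 1^2 * 12 = 1*12 = 12
  bit 1 = 0: r = r^2 mod 31 = 12^2 = 20
  bit 2 = 0: r = r^2 mod 31 = 20^2 = 28
  bit 3 = 0: r = r^2 mod 31 = 28^2 = 9
  -> A = 9
B = 12^16 mod 31  (bits of 16 = 10000)
  bit 0 = 1: r = r^2 * 12 mod 31 = 1^2 * 12 = 1*12 = 12
  bit 1 = 0: r = r^2 mod 31 = 12^2 = 20
  bit 2 = 0: r = r^2 mod 31 = 20^2 = 28
  bit 3 = 0: r = r^2 mod 31 = 28^2 = 9
  bit 4 = 0: r = r^2 mod 31 = 9^2 = 19
  -> B = 19
s = B^a = 19^8 mod 31  (bits of 8 = 1000)
  bit 0 = 1: r = r^2 * 19 mod 31 = 1^2 * 19 = 1*19 = 19
  bit 1 = 0: r = r^2 mod 31 = 19^2 = 20
  bit 2 = 0: r = r^2 mod 31 = 20^2 = 28
  bit 3 = 0: r = r^2 mod 31 = 28^2 = 9
  -> s = B^a = 9

Answer: 9 19 9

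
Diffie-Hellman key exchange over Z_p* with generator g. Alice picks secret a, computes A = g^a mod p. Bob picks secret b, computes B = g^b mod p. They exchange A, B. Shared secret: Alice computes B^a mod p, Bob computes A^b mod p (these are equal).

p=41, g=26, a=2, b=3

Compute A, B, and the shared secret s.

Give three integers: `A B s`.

A = 26^2 mod 41  (bits of 2 = 10)
  bit 0 = 1: r = r^2 * 26 mod 41 = 1^2 * 26 = 1*26 = 26
  bit 1 = 0: r = r^2 mod 41 = 26^2 = 20
  -> A = 20
B = 26^3 mod 41  (bits of 3 = 11)
  bit 0 = 1: r = r^2 * 26 mod 41 = 1^2 * 26 = 1*26 = 26
  bit 1 = 1: r = r^2 * 26 mod 41 = 26^2 * 26 = 20*26 = 28
  -> B = 28
s = B^a = 28^2 mod 41  (bits of 2 = 10)
  bit 0 = 1: r = r^2 * 28 mod 41 = 1^2 * 28 = 1*28 = 28
  bit 1 = 0: r = r^2 mod 41 = 28^2 = 5
  -> s = B^a = 5

Answer: 20 28 5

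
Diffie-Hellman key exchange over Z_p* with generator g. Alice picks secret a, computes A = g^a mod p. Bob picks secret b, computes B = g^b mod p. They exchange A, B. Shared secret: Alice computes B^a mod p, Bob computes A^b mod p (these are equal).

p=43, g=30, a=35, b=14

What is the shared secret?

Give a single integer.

Answer: 36

Derivation:
A = 30^35 mod 43  (bits of 35 = 100011)
  bit 0 = 1: r = r^2 * 30 mod 43 = 1^2 * 30 = 1*30 = 30
  bit 1 = 0: r = r^2 mod 43 = 30^2 = 40
  bit 2 = 0: r = r^2 mod 43 = 40^2 = 9
  bit 3 = 0: r = r^2 mod 43 = 9^2 = 38
  bit 4 = 1: r = r^2 * 30 mod 43 = 38^2 * 30 = 25*30 = 19
  bit 5 = 1: r = r^2 * 30 mod 43 = 19^2 * 30 = 17*30 = 37
  -> A = 37
B = 30^14 mod 43  (bits of 14 = 1110)
  bit 0 = 1: r = r^2 * 30 mod 43 = 1^2 * 30 = 1*30 = 30
  bit 1 = 1: r = r^2 * 30 mod 43 = 30^2 * 30 = 40*30 = 39
  bit 2 = 1: r = r^2 * 30 mod 43 = 39^2 * 30 = 16*30 = 7
  bit 3 = 0: r = r^2 mod 43 = 7^2 = 6
  -> B = 6
s = B^a = 6^35 mod 43  (bits of 35 = 100011)
  bit 0 = 1: r = r^2 * 6 mod 43 = 1^2 * 6 = 1*6 = 6
  bit 1 = 0: r = r^2 mod 43 = 6^2 = 36
  bit 2 = 0: r = r^2 mod 43 = 36^2 = 6
  bit 3 = 0: r = r^2 mod 43 = 6^2 = 36
  bit 4 = 1: r = r^2 * 6 mod 43 = 36^2 * 6 = 6*6 = 36
  bit 5 = 1: r = r^2 * 6 mod 43 = 36^2 * 6 = 6*6 = 36
  -> s = B^a = 36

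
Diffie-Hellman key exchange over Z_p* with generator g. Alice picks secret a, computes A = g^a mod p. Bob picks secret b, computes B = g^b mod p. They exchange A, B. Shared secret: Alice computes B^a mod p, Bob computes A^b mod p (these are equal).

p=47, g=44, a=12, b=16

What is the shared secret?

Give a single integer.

Answer: 28

Derivation:
A = 44^12 mod 47  (bits of 12 = 1100)
  bit 0 = 1: r = r^2 * 44 mod 47 = 1^2 * 44 = 1*44 = 44
  bit 1 = 1: r = r^2 * 44 mod 47 = 44^2 * 44 = 9*44 = 20
  bit 2 = 0: r = r^2 mod 47 = 20^2 = 24
  bit 3 = 0: r = r^2 mod 47 = 24^2 = 12
  -> A = 12
B = 44^16 mod 47  (bits of 16 = 10000)
  bit 0 = 1: r = r^2 * 44 mod 47 = 1^2 * 44 = 1*44 = 44
  bit 1 = 0: r = r^2 mod 47 = 44^2 = 9
  bit 2 = 0: r = r^2 mod 47 = 9^2 = 34
  bit 3 = 0: r = r^2 mod 47 = 34^2 = 28
  bit 4 = 0: r = r^2 mod 47 = 28^2 = 32
  -> B = 32
s = B^a = 32^12 mod 47  (bits of 12 = 1100)
  bit 0 = 1: r = r^2 * 32 mod 47 = 1^2 * 32 = 1*32 = 32
  bit 1 = 1: r = r^2 * 32 mod 47 = 32^2 * 32 = 37*32 = 9
  bit 2 = 0: r = r^2 mod 47 = 9^2 = 34
  bit 3 = 0: r = r^2 mod 47 = 34^2 = 28
  -> s = B^a = 28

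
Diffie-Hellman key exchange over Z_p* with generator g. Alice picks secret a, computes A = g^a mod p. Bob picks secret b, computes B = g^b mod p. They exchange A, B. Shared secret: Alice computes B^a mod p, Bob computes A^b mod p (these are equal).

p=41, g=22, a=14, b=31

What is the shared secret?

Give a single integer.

Answer: 2

Derivation:
A = 22^14 mod 41  (bits of 14 = 1110)
  bit 0 = 1: r = r^2 * 22 mod 41 = 1^2 * 22 = 1*22 = 22
  bit 1 = 1: r = r^2 * 22 mod 41 = 22^2 * 22 = 33*22 = 29
  bit 2 = 1: r = r^2 * 22 mod 41 = 29^2 * 22 = 21*22 = 11
  bit 3 = 0: r = r^2 mod 41 = 11^2 = 39
  -> A = 39
B = 22^31 mod 41  (bits of 31 = 11111)
  bit 0 = 1: r = r^2 * 22 mod 41 = 1^2 * 22 = 1*22 = 22
  bit 1 = 1: r = r^2 * 22 mod 41 = 22^2 * 22 = 33*22 = 29
  bit 2 = 1: r = r^2 * 22 mod 41 = 29^2 * 22 = 21*22 = 11
  bit 3 = 1: r = r^2 * 22 mod 41 = 11^2 * 22 = 39*22 = 38
  bit 4 = 1: r = r^2 * 22 mod 41 = 38^2 * 22 = 9*22 = 34
  -> B = 34
s = B^a = 34^14 mod 41  (bits of 14 = 1110)
  bit 0 = 1: r = r^2 * 34 mod 41 = 1^2 * 34 = 1*34 = 34
  bit 1 = 1: r = r^2 * 34 mod 41 = 34^2 * 34 = 8*34 = 26
  bit 2 = 1: r = r^2 * 34 mod 41 = 26^2 * 34 = 20*34 = 24
  bit 3 = 0: r = r^2 mod 41 = 24^2 = 2
  -> s = B^a = 2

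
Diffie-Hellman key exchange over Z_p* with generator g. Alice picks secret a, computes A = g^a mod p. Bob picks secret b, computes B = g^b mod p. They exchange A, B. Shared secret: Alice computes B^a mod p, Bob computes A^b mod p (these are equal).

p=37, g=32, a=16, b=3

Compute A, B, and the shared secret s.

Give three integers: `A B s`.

A = 32^16 mod 37  (bits of 16 = 10000)
  bit 0 = 1: r = r^2 * 32 mod 37 = 1^2 * 32 = 1*32 = 32
  bit 1 = 0: r = r^2 mod 37 = 32^2 = 25
  bit 2 = 0: r = r^2 mod 37 = 25^2 = 33
  bit 3 = 0: r = r^2 mod 37 = 33^2 = 16
  bit 4 = 0: r = r^2 mod 37 = 16^2 = 34
  -> A = 34
B = 32^3 mod 37  (bits of 3 = 11)
  bit 0 = 1: r = r^2 * 32 mod 37 = 1^2 * 32 = 1*32 = 32
  bit 1 = 1: r = r^2 * 32 mod 37 = 32^2 * 32 = 25*32 = 23
  -> B = 23
s = B^a = 23^16 mod 37  (bits of 16 = 10000)
  bit 0 = 1: r = r^2 * 23 mod 37 = 1^2 * 23 = 1*23 = 23
  bit 1 = 0: r = r^2 mod 37 = 23^2 = 11
  bit 2 = 0: r = r^2 mod 37 = 11^2 = 10
  bit 3 = 0: r = r^2 mod 37 = 10^2 = 26
  bit 4 = 0: r = r^2 mod 37 = 26^2 = 10
  -> s = B^a = 10

Answer: 34 23 10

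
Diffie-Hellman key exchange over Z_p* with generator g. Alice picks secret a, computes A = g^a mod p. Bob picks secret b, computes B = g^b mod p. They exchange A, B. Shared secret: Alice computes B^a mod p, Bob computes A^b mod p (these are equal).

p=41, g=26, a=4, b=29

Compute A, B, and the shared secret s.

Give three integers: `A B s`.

Answer: 31 24 4

Derivation:
A = 26^4 mod 41  (bits of 4 = 100)
  bit 0 = 1: r = r^2 * 26 mod 41 = 1^2 * 26 = 1*26 = 26
  bit 1 = 0: r = r^2 mod 41 = 26^2 = 20
  bit 2 = 0: r = r^2 mod 41 = 20^2 = 31
  -> A = 31
B = 26^29 mod 41  (bits of 29 = 11101)
  bit 0 = 1: r = r^2 * 26 mod 41 = 1^2 * 26 = 1*26 = 26
  bit 1 = 1: r = r^2 * 26 mod 41 = 26^2 * 26 = 20*26 = 28
  bit 2 = 1: r = r^2 * 26 mod 41 = 28^2 * 26 = 5*26 = 7
  bit 3 = 0: r = r^2 mod 41 = 7^2 = 8
  bit 4 = 1: r = r^2 * 26 mod 41 = 8^2 * 26 = 23*26 = 24
  -> B = 24
s = B^a = 24^4 mod 41  (bits of 4 = 100)
  bit 0 = 1: r = r^2 * 24 mod 41 = 1^2 * 24 = 1*24 = 24
  bit 1 = 0: r = r^2 mod 41 = 24^2 = 2
  bit 2 = 0: r = r^2 mod 41 = 2^2 = 4
  -> s = B^a = 4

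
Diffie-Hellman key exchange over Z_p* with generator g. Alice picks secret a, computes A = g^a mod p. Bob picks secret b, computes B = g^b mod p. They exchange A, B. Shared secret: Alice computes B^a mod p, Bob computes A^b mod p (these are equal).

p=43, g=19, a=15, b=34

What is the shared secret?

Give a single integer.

A = 19^15 mod 43  (bits of 15 = 1111)
  bit 0 = 1: r = r^2 * 19 mod 43 = 1^2 * 19 = 1*19 = 19
  bit 1 = 1: r = r^2 * 19 mod 43 = 19^2 * 19 = 17*19 = 22
  bit 2 = 1: r = r^2 * 19 mod 43 = 22^2 * 19 = 11*19 = 37
  bit 3 = 1: r = r^2 * 19 mod 43 = 37^2 * 19 = 36*19 = 39
  -> A = 39
B = 19^34 mod 43  (bits of 34 = 100010)
  bit 0 = 1: r = r^2 * 19 mod 43 = 1^2 * 19 = 1*19 = 19
  bit 1 = 0: r = r^2 mod 43 = 19^2 = 17
  bit 2 = 0: r = r^2 mod 43 = 17^2 = 31
  bit 3 = 0: r = r^2 mod 43 = 31^2 = 15
  bit 4 = 1: r = r^2 * 19 mod 43 = 15^2 * 19 = 10*19 = 18
  bit 5 = 0: r = r^2 mod 43 = 18^2 = 23
  -> B = 23
s = B^a = 23^15 mod 43  (bits of 15 = 1111)
  bit 0 = 1: r = r^2 * 23 mod 43 = 1^2 * 23 = 1*23 = 23
  bit 1 = 1: r = r^2 * 23 mod 43 = 23^2 * 23 = 13*23 = 41
  bit 2 = 1: r = r^2 * 23 mod 43 = 41^2 * 23 = 4*23 = 6
  bit 3 = 1: r = r^2 * 23 mod 43 = 6^2 * 23 = 36*23 = 11
  -> s = B^a = 11

Answer: 11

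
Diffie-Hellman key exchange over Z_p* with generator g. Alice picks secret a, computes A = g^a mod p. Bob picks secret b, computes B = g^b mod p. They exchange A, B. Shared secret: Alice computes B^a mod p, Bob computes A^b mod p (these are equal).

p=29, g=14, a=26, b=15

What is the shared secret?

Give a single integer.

A = 14^26 mod 29  (bits of 26 = 11010)
  bit 0 = 1: r = r^2 * 14 mod 29 = 1^2 * 14 = 1*14 = 14
  bit 1 = 1: r = r^2 * 14 mod 29 = 14^2 * 14 = 22*14 = 18
  bit 2 = 0: r = r^2 mod 29 = 18^2 = 5
  bit 3 = 1: r = r^2 * 14 mod 29 = 5^2 * 14 = 25*14 = 2
  bit 4 = 0: r = r^2 mod 29 = 2^2 = 4
  -> A = 4
B = 14^15 mod 29  (bits of 15 = 1111)
  bit 0 = 1: r = r^2 * 14 mod 29 = 1^2 * 14 = 1*14 = 14
  bit 1 = 1: r = r^2 * 14 mod 29 = 14^2 * 14 = 22*14 = 18
  bit 2 = 1: r = r^2 * 14 mod 29 = 18^2 * 14 = 5*14 = 12
  bit 3 = 1: r = r^2 * 14 mod 29 = 12^2 * 14 = 28*14 = 15
  -> B = 15
s = B^a = 15^26 mod 29  (bits of 26 = 11010)
  bit 0 = 1: r = r^2 * 15 mod 29 = 1^2 * 15 = 1*15 = 15
  bit 1 = 1: r = r^2 * 15 mod 29 = 15^2 * 15 = 22*15 = 11
  bit 2 = 0: r = r^2 mod 29 = 11^2 = 5
  bit 3 = 1: r = r^2 * 15 mod 29 = 5^2 * 15 = 25*15 = 27
  bit 4 = 0: r = r^2 mod 29 = 27^2 = 4
  -> s = B^a = 4

Answer: 4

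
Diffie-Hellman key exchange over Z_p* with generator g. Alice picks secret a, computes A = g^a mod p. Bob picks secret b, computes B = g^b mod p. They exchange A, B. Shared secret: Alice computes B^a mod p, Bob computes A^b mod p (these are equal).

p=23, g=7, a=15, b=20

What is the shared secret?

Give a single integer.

A = 7^15 mod 23  (bits of 15 = 1111)
  bit 0 = 1: r = r^2 * 7 mod 23 = 1^2 * 7 = 1*7 = 7
  bit 1 = 1: r = r^2 * 7 mod 23 = 7^2 * 7 = 3*7 = 21
  bit 2 = 1: r = r^2 * 7 mod 23 = 21^2 * 7 = 4*7 = 5
  bit 3 = 1: r = r^2 * 7 mod 23 = 5^2 * 7 = 2*7 = 14
  -> A = 14
B = 7^20 mod 23  (bits of 20 = 10100)
  bit 0 = 1: r = r^2 * 7 mod 23 = 1^2 * 7 = 1*7 = 7
  bit 1 = 0: r = r^2 mod 23 = 7^2 = 3
  bit 2 = 1: r = r^2 * 7 mod 23 = 3^2 * 7 = 9*7 = 17
  bit 3 = 0: r = r^2 mod 23 = 17^2 = 13
  bit 4 = 0: r = r^2 mod 23 = 13^2 = 8
  -> B = 8
s = B^a = 8^15 mod 23  (bits of 15 = 1111)
  bit 0 = 1: r = r^2 * 8 mod 23 = 1^2 * 8 = 1*8 = 8
  bit 1 = 1: r = r^2 * 8 mod 23 = 8^2 * 8 = 18*8 = 6
  bit 2 = 1: r = r^2 * 8 mod 23 = 6^2 * 8 = 13*8 = 12
  bit 3 = 1: r = r^2 * 8 mod 23 = 12^2 * 8 = 6*8 = 2
  -> s = B^a = 2

Answer: 2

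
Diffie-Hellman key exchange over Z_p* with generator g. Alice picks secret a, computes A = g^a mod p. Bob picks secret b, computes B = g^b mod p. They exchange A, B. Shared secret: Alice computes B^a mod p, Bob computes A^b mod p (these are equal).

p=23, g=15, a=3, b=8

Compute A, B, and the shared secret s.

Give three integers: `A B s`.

A = 15^3 mod 23  (bits of 3 = 11)
  bit 0 = 1: r = r^2 * 15 mod 23 = 1^2 * 15 = 1*15 = 15
  bit 1 = 1: r = r^2 * 15 mod 23 = 15^2 * 15 = 18*15 = 17
  -> A = 17
B = 15^8 mod 23  (bits of 8 = 1000)
  bit 0 = 1: r = r^2 * 15 mod 23 = 1^2 * 15 = 1*15 = 15
  bit 1 = 0: r = r^2 mod 23 = 15^2 = 18
  bit 2 = 0: r = r^2 mod 23 = 18^2 = 2
  bit 3 = 0: r = r^2 mod 23 = 2^2 = 4
  -> B = 4
s = B^a = 4^3 mod 23  (bits of 3 = 11)
  bit 0 = 1: r = r^2 * 4 mod 23 = 1^2 * 4 = 1*4 = 4
  bit 1 = 1: r = r^2 * 4 mod 23 = 4^2 * 4 = 16*4 = 18
  -> s = B^a = 18

Answer: 17 4 18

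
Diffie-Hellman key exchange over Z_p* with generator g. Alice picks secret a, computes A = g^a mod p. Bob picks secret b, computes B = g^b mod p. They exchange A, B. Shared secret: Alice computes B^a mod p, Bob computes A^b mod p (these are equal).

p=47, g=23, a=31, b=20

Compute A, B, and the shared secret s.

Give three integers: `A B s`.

Answer: 38 8 2

Derivation:
A = 23^31 mod 47  (bits of 31 = 11111)
  bit 0 = 1: r = r^2 * 23 mod 47 = 1^2 * 23 = 1*23 = 23
  bit 1 = 1: r = r^2 * 23 mod 47 = 23^2 * 23 = 12*23 = 41
  bit 2 = 1: r = r^2 * 23 mod 47 = 41^2 * 23 = 36*23 = 29
  bit 3 = 1: r = r^2 * 23 mod 47 = 29^2 * 23 = 42*23 = 26
  bit 4 = 1: r = r^2 * 23 mod 47 = 26^2 * 23 = 18*23 = 38
  -> A = 38
B = 23^20 mod 47  (bits of 20 = 10100)
  bit 0 = 1: r = r^2 * 23 mod 47 = 1^2 * 23 = 1*23 = 23
  bit 1 = 0: r = r^2 mod 47 = 23^2 = 12
  bit 2 = 1: r = r^2 * 23 mod 47 = 12^2 * 23 = 3*23 = 22
  bit 3 = 0: r = r^2 mod 47 = 22^2 = 14
  bit 4 = 0: r = r^2 mod 47 = 14^2 = 8
  -> B = 8
s = B^a = 8^31 mod 47  (bits of 31 = 11111)
  bit 0 = 1: r = r^2 * 8 mod 47 = 1^2 * 8 = 1*8 = 8
  bit 1 = 1: r = r^2 * 8 mod 47 = 8^2 * 8 = 17*8 = 42
  bit 2 = 1: r = r^2 * 8 mod 47 = 42^2 * 8 = 25*8 = 12
  bit 3 = 1: r = r^2 * 8 mod 47 = 12^2 * 8 = 3*8 = 24
  bit 4 = 1: r = r^2 * 8 mod 47 = 24^2 * 8 = 12*8 = 2
  -> s = B^a = 2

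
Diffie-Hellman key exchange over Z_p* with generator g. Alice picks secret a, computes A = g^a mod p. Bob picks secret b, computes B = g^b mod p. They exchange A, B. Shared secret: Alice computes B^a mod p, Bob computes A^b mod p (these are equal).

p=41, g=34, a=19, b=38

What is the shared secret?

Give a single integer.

A = 34^19 mod 41  (bits of 19 = 10011)
  bit 0 = 1: r = r^2 * 34 mod 41 = 1^2 * 34 = 1*34 = 34
  bit 1 = 0: r = r^2 mod 41 = 34^2 = 8
  bit 2 = 0: r = r^2 mod 41 = 8^2 = 23
  bit 3 = 1: r = r^2 * 34 mod 41 = 23^2 * 34 = 37*34 = 28
  bit 4 = 1: r = r^2 * 34 mod 41 = 28^2 * 34 = 5*34 = 6
  -> A = 6
B = 34^38 mod 41  (bits of 38 = 100110)
  bit 0 = 1: r = r^2 * 34 mod 41 = 1^2 * 34 = 1*34 = 34
  bit 1 = 0: r = r^2 mod 41 = 34^2 = 8
  bit 2 = 0: r = r^2 mod 41 = 8^2 = 23
  bit 3 = 1: r = r^2 * 34 mod 41 = 23^2 * 34 = 37*34 = 28
  bit 4 = 1: r = r^2 * 34 mod 41 = 28^2 * 34 = 5*34 = 6
  bit 5 = 0: r = r^2 mod 41 = 6^2 = 36
  -> B = 36
s = B^a = 36^19 mod 41  (bits of 19 = 10011)
  bit 0 = 1: r = r^2 * 36 mod 41 = 1^2 * 36 = 1*36 = 36
  bit 1 = 0: r = r^2 mod 41 = 36^2 = 25
  bit 2 = 0: r = r^2 mod 41 = 25^2 = 10
  bit 3 = 1: r = r^2 * 36 mod 41 = 10^2 * 36 = 18*36 = 33
  bit 4 = 1: r = r^2 * 36 mod 41 = 33^2 * 36 = 23*36 = 8
  -> s = B^a = 8

Answer: 8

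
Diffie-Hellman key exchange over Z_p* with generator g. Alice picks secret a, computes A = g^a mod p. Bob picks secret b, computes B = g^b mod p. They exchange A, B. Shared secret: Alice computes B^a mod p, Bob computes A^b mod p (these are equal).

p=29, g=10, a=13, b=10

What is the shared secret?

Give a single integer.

Answer: 5

Derivation:
A = 10^13 mod 29  (bits of 13 = 1101)
  bit 0 = 1: r = r^2 * 10 mod 29 = 1^2 * 10 = 1*10 = 10
  bit 1 = 1: r = r^2 * 10 mod 29 = 10^2 * 10 = 13*10 = 14
  bit 2 = 0: r = r^2 mod 29 = 14^2 = 22
  bit 3 = 1: r = r^2 * 10 mod 29 = 22^2 * 10 = 20*10 = 26
  -> A = 26
B = 10^10 mod 29  (bits of 10 = 1010)
  bit 0 = 1: r = r^2 * 10 mod 29 = 1^2 * 10 = 1*10 = 10
  bit 1 = 0: r = r^2 mod 29 = 10^2 = 13
  bit 2 = 1: r = r^2 * 10 mod 29 = 13^2 * 10 = 24*10 = 8
  bit 3 = 0: r = r^2 mod 29 = 8^2 = 6
  -> B = 6
s = B^a = 6^13 mod 29  (bits of 13 = 1101)
  bit 0 = 1: r = r^2 * 6 mod 29 = 1^2 * 6 = 1*6 = 6
  bit 1 = 1: r = r^2 * 6 mod 29 = 6^2 * 6 = 7*6 = 13
  bit 2 = 0: r = r^2 mod 29 = 13^2 = 24
  bit 3 = 1: r = r^2 * 6 mod 29 = 24^2 * 6 = 25*6 = 5
  -> s = B^a = 5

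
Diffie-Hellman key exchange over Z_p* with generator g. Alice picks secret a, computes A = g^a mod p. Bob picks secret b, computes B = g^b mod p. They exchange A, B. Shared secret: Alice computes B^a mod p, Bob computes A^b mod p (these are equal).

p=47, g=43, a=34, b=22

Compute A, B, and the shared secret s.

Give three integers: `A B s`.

A = 43^34 mod 47  (bits of 34 = 100010)
  bit 0 = 1: r = r^2 * 43 mod 47 = 1^2 * 43 = 1*43 = 43
  bit 1 = 0: r = r^2 mod 47 = 43^2 = 16
  bit 2 = 0: r = r^2 mod 47 = 16^2 = 21
  bit 3 = 0: r = r^2 mod 47 = 21^2 = 18
  bit 4 = 1: r = r^2 * 43 mod 47 = 18^2 * 43 = 42*43 = 20
  bit 5 = 0: r = r^2 mod 47 = 20^2 = 24
  -> A = 24
B = 43^22 mod 47  (bits of 22 = 10110)
  bit 0 = 1: r = r^2 * 43 mod 47 = 1^2 * 43 = 1*43 = 43
  bit 1 = 0: r = r^2 mod 47 = 43^2 = 16
  bit 2 = 1: r = r^2 * 43 mod 47 = 16^2 * 43 = 21*43 = 10
  bit 3 = 1: r = r^2 * 43 mod 47 = 10^2 * 43 = 6*43 = 23
  bit 4 = 0: r = r^2 mod 47 = 23^2 = 12
  -> B = 12
s = B^a = 12^34 mod 47  (bits of 34 = 100010)
  bit 0 = 1: r = r^2 * 12 mod 47 = 1^2 * 12 = 1*12 = 12
  bit 1 = 0: r = r^2 mod 47 = 12^2 = 3
  bit 2 = 0: r = r^2 mod 47 = 3^2 = 9
  bit 3 = 0: r = r^2 mod 47 = 9^2 = 34
  bit 4 = 1: r = r^2 * 12 mod 47 = 34^2 * 12 = 28*12 = 7
  bit 5 = 0: r = r^2 mod 47 = 7^2 = 2
  -> s = B^a = 2

Answer: 24 12 2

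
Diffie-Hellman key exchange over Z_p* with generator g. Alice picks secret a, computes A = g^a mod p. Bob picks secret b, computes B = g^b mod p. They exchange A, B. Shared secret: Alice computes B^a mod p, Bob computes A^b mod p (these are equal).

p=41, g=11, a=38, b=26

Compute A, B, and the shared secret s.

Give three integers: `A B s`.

Answer: 20 8 25

Derivation:
A = 11^38 mod 41  (bits of 38 = 100110)
  bit 0 = 1: r = r^2 * 11 mod 41 = 1^2 * 11 = 1*11 = 11
  bit 1 = 0: r = r^2 mod 41 = 11^2 = 39
  bit 2 = 0: r = r^2 mod 41 = 39^2 = 4
  bit 3 = 1: r = r^2 * 11 mod 41 = 4^2 * 11 = 16*11 = 12
  bit 4 = 1: r = r^2 * 11 mod 41 = 12^2 * 11 = 21*11 = 26
  bit 5 = 0: r = r^2 mod 41 = 26^2 = 20
  -> A = 20
B = 11^26 mod 41  (bits of 26 = 11010)
  bit 0 = 1: r = r^2 * 11 mod 41 = 1^2 * 11 = 1*11 = 11
  bit 1 = 1: r = r^2 * 11 mod 41 = 11^2 * 11 = 39*11 = 19
  bit 2 = 0: r = r^2 mod 41 = 19^2 = 33
  bit 3 = 1: r = r^2 * 11 mod 41 = 33^2 * 11 = 23*11 = 7
  bit 4 = 0: r = r^2 mod 41 = 7^2 = 8
  -> B = 8
s = B^a = 8^38 mod 41  (bits of 38 = 100110)
  bit 0 = 1: r = r^2 * 8 mod 41 = 1^2 * 8 = 1*8 = 8
  bit 1 = 0: r = r^2 mod 41 = 8^2 = 23
  bit 2 = 0: r = r^2 mod 41 = 23^2 = 37
  bit 3 = 1: r = r^2 * 8 mod 41 = 37^2 * 8 = 16*8 = 5
  bit 4 = 1: r = r^2 * 8 mod 41 = 5^2 * 8 = 25*8 = 36
  bit 5 = 0: r = r^2 mod 41 = 36^2 = 25
  -> s = B^a = 25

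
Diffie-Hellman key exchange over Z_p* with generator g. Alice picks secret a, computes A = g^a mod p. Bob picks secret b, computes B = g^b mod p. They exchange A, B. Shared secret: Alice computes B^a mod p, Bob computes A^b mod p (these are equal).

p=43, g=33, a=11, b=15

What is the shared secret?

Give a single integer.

A = 33^11 mod 43  (bits of 11 = 1011)
  bit 0 = 1: r = r^2 * 33 mod 43 = 1^2 * 33 = 1*33 = 33
  bit 1 = 0: r = r^2 mod 43 = 33^2 = 14
  bit 2 = 1: r = r^2 * 33 mod 43 = 14^2 * 33 = 24*33 = 18
  bit 3 = 1: r = r^2 * 33 mod 43 = 18^2 * 33 = 23*33 = 28
  -> A = 28
B = 33^15 mod 43  (bits of 15 = 1111)
  bit 0 = 1: r = r^2 * 33 mod 43 = 1^2 * 33 = 1*33 = 33
  bit 1 = 1: r = r^2 * 33 mod 43 = 33^2 * 33 = 14*33 = 32
  bit 2 = 1: r = r^2 * 33 mod 43 = 32^2 * 33 = 35*33 = 37
  bit 3 = 1: r = r^2 * 33 mod 43 = 37^2 * 33 = 36*33 = 27
  -> B = 27
s = B^a = 27^11 mod 43  (bits of 11 = 1011)
  bit 0 = 1: r = r^2 * 27 mod 43 = 1^2 * 27 = 1*27 = 27
  bit 1 = 0: r = r^2 mod 43 = 27^2 = 41
  bit 2 = 1: r = r^2 * 27 mod 43 = 41^2 * 27 = 4*27 = 22
  bit 3 = 1: r = r^2 * 27 mod 43 = 22^2 * 27 = 11*27 = 39
  -> s = B^a = 39

Answer: 39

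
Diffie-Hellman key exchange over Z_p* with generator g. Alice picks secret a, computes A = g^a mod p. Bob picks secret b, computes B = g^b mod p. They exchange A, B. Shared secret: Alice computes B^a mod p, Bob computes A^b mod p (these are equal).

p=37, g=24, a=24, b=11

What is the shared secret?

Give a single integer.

A = 24^24 mod 37  (bits of 24 = 11000)
  bit 0 = 1: r = r^2 * 24 mod 37 = 1^2 * 24 = 1*24 = 24
  bit 1 = 1: r = r^2 * 24 mod 37 = 24^2 * 24 = 21*24 = 23
  bit 2 = 0: r = r^2 mod 37 = 23^2 = 11
  bit 3 = 0: r = r^2 mod 37 = 11^2 = 10
  bit 4 = 0: r = r^2 mod 37 = 10^2 = 26
  -> A = 26
B = 24^11 mod 37  (bits of 11 = 1011)
  bit 0 = 1: r = r^2 * 24 mod 37 = 1^2 * 24 = 1*24 = 24
  bit 1 = 0: r = r^2 mod 37 = 24^2 = 21
  bit 2 = 1: r = r^2 * 24 mod 37 = 21^2 * 24 = 34*24 = 2
  bit 3 = 1: r = r^2 * 24 mod 37 = 2^2 * 24 = 4*24 = 22
  -> B = 22
s = B^a = 22^24 mod 37  (bits of 24 = 11000)
  bit 0 = 1: r = r^2 * 22 mod 37 = 1^2 * 22 = 1*22 = 22
  bit 1 = 1: r = r^2 * 22 mod 37 = 22^2 * 22 = 3*22 = 29
  bit 2 = 0: r = r^2 mod 37 = 29^2 = 27
  bit 3 = 0: r = r^2 mod 37 = 27^2 = 26
  bit 4 = 0: r = r^2 mod 37 = 26^2 = 10
  -> s = B^a = 10

Answer: 10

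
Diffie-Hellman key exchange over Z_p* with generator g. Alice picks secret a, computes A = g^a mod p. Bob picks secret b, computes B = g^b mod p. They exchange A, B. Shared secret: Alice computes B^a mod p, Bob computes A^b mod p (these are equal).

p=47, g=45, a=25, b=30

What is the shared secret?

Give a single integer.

Answer: 28

Derivation:
A = 45^25 mod 47  (bits of 25 = 11001)
  bit 0 = 1: r = r^2 * 45 mod 47 = 1^2 * 45 = 1*45 = 45
  bit 1 = 1: r = r^2 * 45 mod 47 = 45^2 * 45 = 4*45 = 39
  bit 2 = 0: r = r^2 mod 47 = 39^2 = 17
  bit 3 = 0: r = r^2 mod 47 = 17^2 = 7
  bit 4 = 1: r = r^2 * 45 mod 47 = 7^2 * 45 = 2*45 = 43
  -> A = 43
B = 45^30 mod 47  (bits of 30 = 11110)
  bit 0 = 1: r = r^2 * 45 mod 47 = 1^2 * 45 = 1*45 = 45
  bit 1 = 1: r = r^2 * 45 mod 47 = 45^2 * 45 = 4*45 = 39
  bit 2 = 1: r = r^2 * 45 mod 47 = 39^2 * 45 = 17*45 = 13
  bit 3 = 1: r = r^2 * 45 mod 47 = 13^2 * 45 = 28*45 = 38
  bit 4 = 0: r = r^2 mod 47 = 38^2 = 34
  -> B = 34
s = B^a = 34^25 mod 47  (bits of 25 = 11001)
  bit 0 = 1: r = r^2 * 34 mod 47 = 1^2 * 34 = 1*34 = 34
  bit 1 = 1: r = r^2 * 34 mod 47 = 34^2 * 34 = 28*34 = 12
  bit 2 = 0: r = r^2 mod 47 = 12^2 = 3
  bit 3 = 0: r = r^2 mod 47 = 3^2 = 9
  bit 4 = 1: r = r^2 * 34 mod 47 = 9^2 * 34 = 34*34 = 28
  -> s = B^a = 28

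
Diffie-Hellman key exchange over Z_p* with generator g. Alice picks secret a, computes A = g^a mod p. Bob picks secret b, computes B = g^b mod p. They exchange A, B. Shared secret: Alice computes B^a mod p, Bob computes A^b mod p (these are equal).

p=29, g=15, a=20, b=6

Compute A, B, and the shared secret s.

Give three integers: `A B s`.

Answer: 24 5 23

Derivation:
A = 15^20 mod 29  (bits of 20 = 10100)
  bit 0 = 1: r = r^2 * 15 mod 29 = 1^2 * 15 = 1*15 = 15
  bit 1 = 0: r = r^2 mod 29 = 15^2 = 22
  bit 2 = 1: r = r^2 * 15 mod 29 = 22^2 * 15 = 20*15 = 10
  bit 3 = 0: r = r^2 mod 29 = 10^2 = 13
  bit 4 = 0: r = r^2 mod 29 = 13^2 = 24
  -> A = 24
B = 15^6 mod 29  (bits of 6 = 110)
  bit 0 = 1: r = r^2 * 15 mod 29 = 1^2 * 15 = 1*15 = 15
  bit 1 = 1: r = r^2 * 15 mod 29 = 15^2 * 15 = 22*15 = 11
  bit 2 = 0: r = r^2 mod 29 = 11^2 = 5
  -> B = 5
s = B^a = 5^20 mod 29  (bits of 20 = 10100)
  bit 0 = 1: r = r^2 * 5 mod 29 = 1^2 * 5 = 1*5 = 5
  bit 1 = 0: r = r^2 mod 29 = 5^2 = 25
  bit 2 = 1: r = r^2 * 5 mod 29 = 25^2 * 5 = 16*5 = 22
  bit 3 = 0: r = r^2 mod 29 = 22^2 = 20
  bit 4 = 0: r = r^2 mod 29 = 20^2 = 23
  -> s = B^a = 23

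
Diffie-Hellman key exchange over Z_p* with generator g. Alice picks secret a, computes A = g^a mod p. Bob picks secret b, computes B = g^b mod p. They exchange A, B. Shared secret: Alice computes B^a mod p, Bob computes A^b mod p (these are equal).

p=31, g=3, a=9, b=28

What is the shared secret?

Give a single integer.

Answer: 8

Derivation:
A = 3^9 mod 31  (bits of 9 = 1001)
  bit 0 = 1: r = r^2 * 3 mod 31 = 1^2 * 3 = 1*3 = 3
  bit 1 = 0: r = r^2 mod 31 = 3^2 = 9
  bit 2 = 0: r = r^2 mod 31 = 9^2 = 19
  bit 3 = 1: r = r^2 * 3 mod 31 = 19^2 * 3 = 20*3 = 29
  -> A = 29
B = 3^28 mod 31  (bits of 28 = 11100)
  bit 0 = 1: r = r^2 * 3 mod 31 = 1^2 * 3 = 1*3 = 3
  bit 1 = 1: r = r^2 * 3 mod 31 = 3^2 * 3 = 9*3 = 27
  bit 2 = 1: r = r^2 * 3 mod 31 = 27^2 * 3 = 16*3 = 17
  bit 3 = 0: r = r^2 mod 31 = 17^2 = 10
  bit 4 = 0: r = r^2 mod 31 = 10^2 = 7
  -> B = 7
s = B^a = 7^9 mod 31  (bits of 9 = 1001)
  bit 0 = 1: r = r^2 * 7 mod 31 = 1^2 * 7 = 1*7 = 7
  bit 1 = 0: r = r^2 mod 31 = 7^2 = 18
  bit 2 = 0: r = r^2 mod 31 = 18^2 = 14
  bit 3 = 1: r = r^2 * 7 mod 31 = 14^2 * 7 = 10*7 = 8
  -> s = B^a = 8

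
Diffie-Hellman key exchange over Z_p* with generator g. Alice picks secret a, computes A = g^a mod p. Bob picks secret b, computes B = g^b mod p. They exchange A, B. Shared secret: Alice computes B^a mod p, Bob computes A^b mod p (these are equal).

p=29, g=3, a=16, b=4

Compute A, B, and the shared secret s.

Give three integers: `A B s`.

Answer: 20 23 7

Derivation:
A = 3^16 mod 29  (bits of 16 = 10000)
  bit 0 = 1: r = r^2 * 3 mod 29 = 1^2 * 3 = 1*3 = 3
  bit 1 = 0: r = r^2 mod 29 = 3^2 = 9
  bit 2 = 0: r = r^2 mod 29 = 9^2 = 23
  bit 3 = 0: r = r^2 mod 29 = 23^2 = 7
  bit 4 = 0: r = r^2 mod 29 = 7^2 = 20
  -> A = 20
B = 3^4 mod 29  (bits of 4 = 100)
  bit 0 = 1: r = r^2 * 3 mod 29 = 1^2 * 3 = 1*3 = 3
  bit 1 = 0: r = r^2 mod 29 = 3^2 = 9
  bit 2 = 0: r = r^2 mod 29 = 9^2 = 23
  -> B = 23
s = B^a = 23^16 mod 29  (bits of 16 = 10000)
  bit 0 = 1: r = r^2 * 23 mod 29 = 1^2 * 23 = 1*23 = 23
  bit 1 = 0: r = r^2 mod 29 = 23^2 = 7
  bit 2 = 0: r = r^2 mod 29 = 7^2 = 20
  bit 3 = 0: r = r^2 mod 29 = 20^2 = 23
  bit 4 = 0: r = r^2 mod 29 = 23^2 = 7
  -> s = B^a = 7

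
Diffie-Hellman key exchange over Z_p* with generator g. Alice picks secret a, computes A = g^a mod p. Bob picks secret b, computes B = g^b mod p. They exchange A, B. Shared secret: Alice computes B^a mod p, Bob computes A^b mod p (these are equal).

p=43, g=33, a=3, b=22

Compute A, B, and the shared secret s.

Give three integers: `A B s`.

Answer: 32 10 11

Derivation:
A = 33^3 mod 43  (bits of 3 = 11)
  bit 0 = 1: r = r^2 * 33 mod 43 = 1^2 * 33 = 1*33 = 33
  bit 1 = 1: r = r^2 * 33 mod 43 = 33^2 * 33 = 14*33 = 32
  -> A = 32
B = 33^22 mod 43  (bits of 22 = 10110)
  bit 0 = 1: r = r^2 * 33 mod 43 = 1^2 * 33 = 1*33 = 33
  bit 1 = 0: r = r^2 mod 43 = 33^2 = 14
  bit 2 = 1: r = r^2 * 33 mod 43 = 14^2 * 33 = 24*33 = 18
  bit 3 = 1: r = r^2 * 33 mod 43 = 18^2 * 33 = 23*33 = 28
  bit 4 = 0: r = r^2 mod 43 = 28^2 = 10
  -> B = 10
s = B^a = 10^3 mod 43  (bits of 3 = 11)
  bit 0 = 1: r = r^2 * 10 mod 43 = 1^2 * 10 = 1*10 = 10
  bit 1 = 1: r = r^2 * 10 mod 43 = 10^2 * 10 = 14*10 = 11
  -> s = B^a = 11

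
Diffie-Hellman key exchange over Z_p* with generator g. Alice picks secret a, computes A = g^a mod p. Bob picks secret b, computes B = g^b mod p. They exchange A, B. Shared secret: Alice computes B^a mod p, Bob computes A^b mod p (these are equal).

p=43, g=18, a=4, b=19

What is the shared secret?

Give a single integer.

Answer: 14

Derivation:
A = 18^4 mod 43  (bits of 4 = 100)
  bit 0 = 1: r = r^2 * 18 mod 43 = 1^2 * 18 = 1*18 = 18
  bit 1 = 0: r = r^2 mod 43 = 18^2 = 23
  bit 2 = 0: r = r^2 mod 43 = 23^2 = 13
  -> A = 13
B = 18^19 mod 43  (bits of 19 = 10011)
  bit 0 = 1: r = r^2 * 18 mod 43 = 1^2 * 18 = 1*18 = 18
  bit 1 = 0: r = r^2 mod 43 = 18^2 = 23
  bit 2 = 0: r = r^2 mod 43 = 23^2 = 13
  bit 3 = 1: r = r^2 * 18 mod 43 = 13^2 * 18 = 40*18 = 32
  bit 4 = 1: r = r^2 * 18 mod 43 = 32^2 * 18 = 35*18 = 28
  -> B = 28
s = B^a = 28^4 mod 43  (bits of 4 = 100)
  bit 0 = 1: r = r^2 * 28 mod 43 = 1^2 * 28 = 1*28 = 28
  bit 1 = 0: r = r^2 mod 43 = 28^2 = 10
  bit 2 = 0: r = r^2 mod 43 = 10^2 = 14
  -> s = B^a = 14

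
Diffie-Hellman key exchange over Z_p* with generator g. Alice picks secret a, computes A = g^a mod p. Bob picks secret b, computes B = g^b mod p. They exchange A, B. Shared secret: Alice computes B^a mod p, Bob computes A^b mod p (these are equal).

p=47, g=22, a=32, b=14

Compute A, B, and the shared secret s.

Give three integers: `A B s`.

Answer: 2 24 28

Derivation:
A = 22^32 mod 47  (bits of 32 = 100000)
  bit 0 = 1: r = r^2 * 22 mod 47 = 1^2 * 22 = 1*22 = 22
  bit 1 = 0: r = r^2 mod 47 = 22^2 = 14
  bit 2 = 0: r = r^2 mod 47 = 14^2 = 8
  bit 3 = 0: r = r^2 mod 47 = 8^2 = 17
  bit 4 = 0: r = r^2 mod 47 = 17^2 = 7
  bit 5 = 0: r = r^2 mod 47 = 7^2 = 2
  -> A = 2
B = 22^14 mod 47  (bits of 14 = 1110)
  bit 0 = 1: r = r^2 * 22 mod 47 = 1^2 * 22 = 1*22 = 22
  bit 1 = 1: r = r^2 * 22 mod 47 = 22^2 * 22 = 14*22 = 26
  bit 2 = 1: r = r^2 * 22 mod 47 = 26^2 * 22 = 18*22 = 20
  bit 3 = 0: r = r^2 mod 47 = 20^2 = 24
  -> B = 24
s = B^a = 24^32 mod 47  (bits of 32 = 100000)
  bit 0 = 1: r = r^2 * 24 mod 47 = 1^2 * 24 = 1*24 = 24
  bit 1 = 0: r = r^2 mod 47 = 24^2 = 12
  bit 2 = 0: r = r^2 mod 47 = 12^2 = 3
  bit 3 = 0: r = r^2 mod 47 = 3^2 = 9
  bit 4 = 0: r = r^2 mod 47 = 9^2 = 34
  bit 5 = 0: r = r^2 mod 47 = 34^2 = 28
  -> s = B^a = 28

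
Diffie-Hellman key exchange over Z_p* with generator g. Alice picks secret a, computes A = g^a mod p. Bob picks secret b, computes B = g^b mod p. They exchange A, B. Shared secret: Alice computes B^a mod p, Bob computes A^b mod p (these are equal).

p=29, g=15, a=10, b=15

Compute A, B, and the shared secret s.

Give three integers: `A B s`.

A = 15^10 mod 29  (bits of 10 = 1010)
  bit 0 = 1: r = r^2 * 15 mod 29 = 1^2 * 15 = 1*15 = 15
  bit 1 = 0: r = r^2 mod 29 = 15^2 = 22
  bit 2 = 1: r = r^2 * 15 mod 29 = 22^2 * 15 = 20*15 = 10
  bit 3 = 0: r = r^2 mod 29 = 10^2 = 13
  -> A = 13
B = 15^15 mod 29  (bits of 15 = 1111)
  bit 0 = 1: r = r^2 * 15 mod 29 = 1^2 * 15 = 1*15 = 15
  bit 1 = 1: r = r^2 * 15 mod 29 = 15^2 * 15 = 22*15 = 11
  bit 2 = 1: r = r^2 * 15 mod 29 = 11^2 * 15 = 5*15 = 17
  bit 3 = 1: r = r^2 * 15 mod 29 = 17^2 * 15 = 28*15 = 14
  -> B = 14
s = B^a = 14^10 mod 29  (bits of 10 = 1010)
  bit 0 = 1: r = r^2 * 14 mod 29 = 1^2 * 14 = 1*14 = 14
  bit 1 = 0: r = r^2 mod 29 = 14^2 = 22
  bit 2 = 1: r = r^2 * 14 mod 29 = 22^2 * 14 = 20*14 = 19
  bit 3 = 0: r = r^2 mod 29 = 19^2 = 13
  -> s = B^a = 13

Answer: 13 14 13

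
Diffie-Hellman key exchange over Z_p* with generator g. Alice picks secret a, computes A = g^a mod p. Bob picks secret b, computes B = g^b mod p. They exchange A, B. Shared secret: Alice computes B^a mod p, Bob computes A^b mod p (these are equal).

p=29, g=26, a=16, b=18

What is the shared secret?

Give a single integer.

A = 26^16 mod 29  (bits of 16 = 10000)
  bit 0 = 1: r = r^2 * 26 mod 29 = 1^2 * 26 = 1*26 = 26
  bit 1 = 0: r = r^2 mod 29 = 26^2 = 9
  bit 2 = 0: r = r^2 mod 29 = 9^2 = 23
  bit 3 = 0: r = r^2 mod 29 = 23^2 = 7
  bit 4 = 0: r = r^2 mod 29 = 7^2 = 20
  -> A = 20
B = 26^18 mod 29  (bits of 18 = 10010)
  bit 0 = 1: r = r^2 * 26 mod 29 = 1^2 * 26 = 1*26 = 26
  bit 1 = 0: r = r^2 mod 29 = 26^2 = 9
  bit 2 = 0: r = r^2 mod 29 = 9^2 = 23
  bit 3 = 1: r = r^2 * 26 mod 29 = 23^2 * 26 = 7*26 = 8
  bit 4 = 0: r = r^2 mod 29 = 8^2 = 6
  -> B = 6
s = B^a = 6^16 mod 29  (bits of 16 = 10000)
  bit 0 = 1: r = r^2 * 6 mod 29 = 1^2 * 6 = 1*6 = 6
  bit 1 = 0: r = r^2 mod 29 = 6^2 = 7
  bit 2 = 0: r = r^2 mod 29 = 7^2 = 20
  bit 3 = 0: r = r^2 mod 29 = 20^2 = 23
  bit 4 = 0: r = r^2 mod 29 = 23^2 = 7
  -> s = B^a = 7

Answer: 7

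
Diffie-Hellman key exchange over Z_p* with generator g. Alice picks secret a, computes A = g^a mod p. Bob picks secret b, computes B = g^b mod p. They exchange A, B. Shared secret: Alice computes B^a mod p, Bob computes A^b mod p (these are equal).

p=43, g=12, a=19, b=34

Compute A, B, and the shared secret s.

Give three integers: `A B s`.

A = 12^19 mod 43  (bits of 19 = 10011)
  bit 0 = 1: r = r^2 * 12 mod 43 = 1^2 * 12 = 1*12 = 12
  bit 1 = 0: r = r^2 mod 43 = 12^2 = 15
  bit 2 = 0: r = r^2 mod 43 = 15^2 = 10
  bit 3 = 1: r = r^2 * 12 mod 43 = 10^2 * 12 = 14*12 = 39
  bit 4 = 1: r = r^2 * 12 mod 43 = 39^2 * 12 = 16*12 = 20
  -> A = 20
B = 12^34 mod 43  (bits of 34 = 100010)
  bit 0 = 1: r = r^2 * 12 mod 43 = 1^2 * 12 = 1*12 = 12
  bit 1 = 0: r = r^2 mod 43 = 12^2 = 15
  bit 2 = 0: r = r^2 mod 43 = 15^2 = 10
  bit 3 = 0: r = r^2 mod 43 = 10^2 = 14
  bit 4 = 1: r = r^2 * 12 mod 43 = 14^2 * 12 = 24*12 = 30
  bit 5 = 0: r = r^2 mod 43 = 30^2 = 40
  -> B = 40
s = B^a = 40^19 mod 43  (bits of 19 = 10011)
  bit 0 = 1: r = r^2 * 40 mod 43 = 1^2 * 40 = 1*40 = 40
  bit 1 = 0: r = r^2 mod 43 = 40^2 = 9
  bit 2 = 0: r = r^2 mod 43 = 9^2 = 38
  bit 3 = 1: r = r^2 * 40 mod 43 = 38^2 * 40 = 25*40 = 11
  bit 4 = 1: r = r^2 * 40 mod 43 = 11^2 * 40 = 35*40 = 24
  -> s = B^a = 24

Answer: 20 40 24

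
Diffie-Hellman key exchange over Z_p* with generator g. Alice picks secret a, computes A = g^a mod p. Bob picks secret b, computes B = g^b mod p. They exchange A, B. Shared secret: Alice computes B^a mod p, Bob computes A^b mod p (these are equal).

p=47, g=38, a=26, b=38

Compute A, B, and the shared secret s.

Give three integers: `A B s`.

A = 38^26 mod 47  (bits of 26 = 11010)
  bit 0 = 1: r = r^2 * 38 mod 47 = 1^2 * 38 = 1*38 = 38
  bit 1 = 1: r = r^2 * 38 mod 47 = 38^2 * 38 = 34*38 = 23
  bit 2 = 0: r = r^2 mod 47 = 23^2 = 12
  bit 3 = 1: r = r^2 * 38 mod 47 = 12^2 * 38 = 3*38 = 20
  bit 4 = 0: r = r^2 mod 47 = 20^2 = 24
  -> A = 24
B = 38^38 mod 47  (bits of 38 = 100110)
  bit 0 = 1: r = r^2 * 38 mod 47 = 1^2 * 38 = 1*38 = 38
  bit 1 = 0: r = r^2 mod 47 = 38^2 = 34
  bit 2 = 0: r = r^2 mod 47 = 34^2 = 28
  bit 3 = 1: r = r^2 * 38 mod 47 = 28^2 * 38 = 32*38 = 41
  bit 4 = 1: r = r^2 * 38 mod 47 = 41^2 * 38 = 36*38 = 5
  bit 5 = 0: r = r^2 mod 47 = 5^2 = 25
  -> B = 25
s = B^a = 25^26 mod 47  (bits of 26 = 11010)
  bit 0 = 1: r = r^2 * 25 mod 47 = 1^2 * 25 = 1*25 = 25
  bit 1 = 1: r = r^2 * 25 mod 47 = 25^2 * 25 = 14*25 = 21
  bit 2 = 0: r = r^2 mod 47 = 21^2 = 18
  bit 3 = 1: r = r^2 * 25 mod 47 = 18^2 * 25 = 42*25 = 16
  bit 4 = 0: r = r^2 mod 47 = 16^2 = 21
  -> s = B^a = 21

Answer: 24 25 21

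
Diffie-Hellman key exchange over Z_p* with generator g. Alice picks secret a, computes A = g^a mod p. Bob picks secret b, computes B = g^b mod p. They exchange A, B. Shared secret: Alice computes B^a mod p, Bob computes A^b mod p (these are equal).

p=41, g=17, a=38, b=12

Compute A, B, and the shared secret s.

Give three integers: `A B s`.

A = 17^38 mod 41  (bits of 38 = 100110)
  bit 0 = 1: r = r^2 * 17 mod 41 = 1^2 * 17 = 1*17 = 17
  bit 1 = 0: r = r^2 mod 41 = 17^2 = 2
  bit 2 = 0: r = r^2 mod 41 = 2^2 = 4
  bit 3 = 1: r = r^2 * 17 mod 41 = 4^2 * 17 = 16*17 = 26
  bit 4 = 1: r = r^2 * 17 mod 41 = 26^2 * 17 = 20*17 = 12
  bit 5 = 0: r = r^2 mod 41 = 12^2 = 21
  -> A = 21
B = 17^12 mod 41  (bits of 12 = 1100)
  bit 0 = 1: r = r^2 * 17 mod 41 = 1^2 * 17 = 1*17 = 17
  bit 1 = 1: r = r^2 * 17 mod 41 = 17^2 * 17 = 2*17 = 34
  bit 2 = 0: r = r^2 mod 41 = 34^2 = 8
  bit 3 = 0: r = r^2 mod 41 = 8^2 = 23
  -> B = 23
s = B^a = 23^38 mod 41  (bits of 38 = 100110)
  bit 0 = 1: r = r^2 * 23 mod 41 = 1^2 * 23 = 1*23 = 23
  bit 1 = 0: r = r^2 mod 41 = 23^2 = 37
  bit 2 = 0: r = r^2 mod 41 = 37^2 = 16
  bit 3 = 1: r = r^2 * 23 mod 41 = 16^2 * 23 = 10*23 = 25
  bit 4 = 1: r = r^2 * 23 mod 41 = 25^2 * 23 = 10*23 = 25
  bit 5 = 0: r = r^2 mod 41 = 25^2 = 10
  -> s = B^a = 10

Answer: 21 23 10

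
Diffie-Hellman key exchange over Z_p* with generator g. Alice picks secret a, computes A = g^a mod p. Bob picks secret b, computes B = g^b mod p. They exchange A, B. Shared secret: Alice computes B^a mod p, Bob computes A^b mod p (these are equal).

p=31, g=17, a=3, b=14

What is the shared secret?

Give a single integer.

A = 17^3 mod 31  (bits of 3 = 11)
  bit 0 = 1: r = r^2 * 17 mod 31 = 1^2 * 17 = 1*17 = 17
  bit 1 = 1: r = r^2 * 17 mod 31 = 17^2 * 17 = 10*17 = 15
  -> A = 15
B = 17^14 mod 31  (bits of 14 = 1110)
  bit 0 = 1: r = r^2 * 17 mod 31 = 1^2 * 17 = 1*17 = 17
  bit 1 = 1: r = r^2 * 17 mod 31 = 17^2 * 17 = 10*17 = 15
  bit 2 = 1: r = r^2 * 17 mod 31 = 15^2 * 17 = 8*17 = 12
  bit 3 = 0: r = r^2 mod 31 = 12^2 = 20
  -> B = 20
s = B^a = 20^3 mod 31  (bits of 3 = 11)
  bit 0 = 1: r = r^2 * 20 mod 31 = 1^2 * 20 = 1*20 = 20
  bit 1 = 1: r = r^2 * 20 mod 31 = 20^2 * 20 = 28*20 = 2
  -> s = B^a = 2

Answer: 2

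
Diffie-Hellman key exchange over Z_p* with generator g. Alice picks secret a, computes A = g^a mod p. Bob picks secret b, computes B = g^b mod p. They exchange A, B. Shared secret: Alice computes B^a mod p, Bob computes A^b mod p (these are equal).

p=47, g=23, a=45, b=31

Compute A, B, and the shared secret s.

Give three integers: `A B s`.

A = 23^45 mod 47  (bits of 45 = 101101)
  bit 0 = 1: r = r^2 * 23 mod 47 = 1^2 * 23 = 1*23 = 23
  bit 1 = 0: r = r^2 mod 47 = 23^2 = 12
  bit 2 = 1: r = r^2 * 23 mod 47 = 12^2 * 23 = 3*23 = 22
  bit 3 = 1: r = r^2 * 23 mod 47 = 22^2 * 23 = 14*23 = 40
  bit 4 = 0: r = r^2 mod 47 = 40^2 = 2
  bit 5 = 1: r = r^2 * 23 mod 47 = 2^2 * 23 = 4*23 = 45
  -> A = 45
B = 23^31 mod 47  (bits of 31 = 11111)
  bit 0 = 1: r = r^2 * 23 mod 47 = 1^2 * 23 = 1*23 = 23
  bit 1 = 1: r = r^2 * 23 mod 47 = 23^2 * 23 = 12*23 = 41
  bit 2 = 1: r = r^2 * 23 mod 47 = 41^2 * 23 = 36*23 = 29
  bit 3 = 1: r = r^2 * 23 mod 47 = 29^2 * 23 = 42*23 = 26
  bit 4 = 1: r = r^2 * 23 mod 47 = 26^2 * 23 = 18*23 = 38
  -> B = 38
s = B^a = 38^45 mod 47  (bits of 45 = 101101)
  bit 0 = 1: r = r^2 * 38 mod 47 = 1^2 * 38 = 1*38 = 38
  bit 1 = 0: r = r^2 mod 47 = 38^2 = 34
  bit 2 = 1: r = r^2 * 38 mod 47 = 34^2 * 38 = 28*38 = 30
  bit 3 = 1: r = r^2 * 38 mod 47 = 30^2 * 38 = 7*38 = 31
  bit 4 = 0: r = r^2 mod 47 = 31^2 = 21
  bit 5 = 1: r = r^2 * 38 mod 47 = 21^2 * 38 = 18*38 = 26
  -> s = B^a = 26

Answer: 45 38 26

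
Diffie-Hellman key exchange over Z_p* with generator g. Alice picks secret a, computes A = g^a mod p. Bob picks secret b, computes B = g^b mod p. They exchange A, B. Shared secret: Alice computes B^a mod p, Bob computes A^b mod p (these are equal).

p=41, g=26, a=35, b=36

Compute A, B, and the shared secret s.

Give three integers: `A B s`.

A = 26^35 mod 41  (bits of 35 = 100011)
  bit 0 = 1: r = r^2 * 26 mod 41 = 1^2 * 26 = 1*26 = 26
  bit 1 = 0: r = r^2 mod 41 = 26^2 = 20
  bit 2 = 0: r = r^2 mod 41 = 20^2 = 31
  bit 3 = 0: r = r^2 mod 41 = 31^2 = 18
  bit 4 = 1: r = r^2 * 26 mod 41 = 18^2 * 26 = 37*26 = 19
  bit 5 = 1: r = r^2 * 26 mod 41 = 19^2 * 26 = 33*26 = 38
  -> A = 38
B = 26^36 mod 41  (bits of 36 = 100100)
  bit 0 = 1: r = r^2 * 26 mod 41 = 1^2 * 26 = 1*26 = 26
  bit 1 = 0: r = r^2 mod 41 = 26^2 = 20
  bit 2 = 0: r = r^2 mod 41 = 20^2 = 31
  bit 3 = 1: r = r^2 * 26 mod 41 = 31^2 * 26 = 18*26 = 17
  bit 4 = 0: r = r^2 mod 41 = 17^2 = 2
  bit 5 = 0: r = r^2 mod 41 = 2^2 = 4
  -> B = 4
s = B^a = 4^35 mod 41  (bits of 35 = 100011)
  bit 0 = 1: r = r^2 * 4 mod 41 = 1^2 * 4 = 1*4 = 4
  bit 1 = 0: r = r^2 mod 41 = 4^2 = 16
  bit 2 = 0: r = r^2 mod 41 = 16^2 = 10
  bit 3 = 0: r = r^2 mod 41 = 10^2 = 18
  bit 4 = 1: r = r^2 * 4 mod 41 = 18^2 * 4 = 37*4 = 25
  bit 5 = 1: r = r^2 * 4 mod 41 = 25^2 * 4 = 10*4 = 40
  -> s = B^a = 40

Answer: 38 4 40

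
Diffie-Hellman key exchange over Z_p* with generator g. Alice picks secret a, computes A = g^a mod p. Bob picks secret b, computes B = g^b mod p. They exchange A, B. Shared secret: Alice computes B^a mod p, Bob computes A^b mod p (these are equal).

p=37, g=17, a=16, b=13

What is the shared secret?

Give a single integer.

Answer: 9

Derivation:
A = 17^16 mod 37  (bits of 16 = 10000)
  bit 0 = 1: r = r^2 * 17 mod 37 = 1^2 * 17 = 1*17 = 17
  bit 1 = 0: r = r^2 mod 37 = 17^2 = 30
  bit 2 = 0: r = r^2 mod 37 = 30^2 = 12
  bit 3 = 0: r = r^2 mod 37 = 12^2 = 33
  bit 4 = 0: r = r^2 mod 37 = 33^2 = 16
  -> A = 16
B = 17^13 mod 37  (bits of 13 = 1101)
  bit 0 = 1: r = r^2 * 17 mod 37 = 1^2 * 17 = 1*17 = 17
  bit 1 = 1: r = r^2 * 17 mod 37 = 17^2 * 17 = 30*17 = 29
  bit 2 = 0: r = r^2 mod 37 = 29^2 = 27
  bit 3 = 1: r = r^2 * 17 mod 37 = 27^2 * 17 = 26*17 = 35
  -> B = 35
s = B^a = 35^16 mod 37  (bits of 16 = 10000)
  bit 0 = 1: r = r^2 * 35 mod 37 = 1^2 * 35 = 1*35 = 35
  bit 1 = 0: r = r^2 mod 37 = 35^2 = 4
  bit 2 = 0: r = r^2 mod 37 = 4^2 = 16
  bit 3 = 0: r = r^2 mod 37 = 16^2 = 34
  bit 4 = 0: r = r^2 mod 37 = 34^2 = 9
  -> s = B^a = 9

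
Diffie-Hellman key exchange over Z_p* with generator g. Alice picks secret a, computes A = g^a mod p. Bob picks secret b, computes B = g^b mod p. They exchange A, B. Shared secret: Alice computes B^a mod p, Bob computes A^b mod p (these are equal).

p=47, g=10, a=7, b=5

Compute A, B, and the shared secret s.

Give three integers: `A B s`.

A = 10^7 mod 47  (bits of 7 = 111)
  bit 0 = 1: r = r^2 * 10 mod 47 = 1^2 * 10 = 1*10 = 10
  bit 1 = 1: r = r^2 * 10 mod 47 = 10^2 * 10 = 6*10 = 13
  bit 2 = 1: r = r^2 * 10 mod 47 = 13^2 * 10 = 28*10 = 45
  -> A = 45
B = 10^5 mod 47  (bits of 5 = 101)
  bit 0 = 1: r = r^2 * 10 mod 47 = 1^2 * 10 = 1*10 = 10
  bit 1 = 0: r = r^2 mod 47 = 10^2 = 6
  bit 2 = 1: r = r^2 * 10 mod 47 = 6^2 * 10 = 36*10 = 31
  -> B = 31
s = B^a = 31^7 mod 47  (bits of 7 = 111)
  bit 0 = 1: r = r^2 * 31 mod 47 = 1^2 * 31 = 1*31 = 31
  bit 1 = 1: r = r^2 * 31 mod 47 = 31^2 * 31 = 21*31 = 40
  bit 2 = 1: r = r^2 * 31 mod 47 = 40^2 * 31 = 2*31 = 15
  -> s = B^a = 15

Answer: 45 31 15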